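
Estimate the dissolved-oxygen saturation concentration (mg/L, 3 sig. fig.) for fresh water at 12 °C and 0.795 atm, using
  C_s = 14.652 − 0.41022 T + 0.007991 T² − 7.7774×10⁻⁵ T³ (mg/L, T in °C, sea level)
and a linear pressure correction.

At sea level: C_s = 14.652 − 0.41022×12 + 0.007991×12² − 7.7774×10⁻⁵×12³ = 10.75 mg/L.
Pressure correction: C_s' = 10.75 × 0.795 = 8.543 mg/L.

C_s ≈ 8.54 mg/L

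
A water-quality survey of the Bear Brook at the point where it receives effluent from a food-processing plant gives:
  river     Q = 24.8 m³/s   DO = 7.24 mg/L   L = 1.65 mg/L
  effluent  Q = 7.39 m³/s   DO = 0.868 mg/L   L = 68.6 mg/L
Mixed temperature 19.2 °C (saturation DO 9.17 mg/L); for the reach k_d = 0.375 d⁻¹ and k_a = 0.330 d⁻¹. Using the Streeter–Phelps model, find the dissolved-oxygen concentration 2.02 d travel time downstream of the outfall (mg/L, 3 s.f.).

DO ≈ 1.10 mg/L

Mixed DO = (24.8×7.24 + 7.39×0.868)/(24.8+7.39) = 186.0/32.19 = 5.777 mg/L.
Mixed L₀ = (24.8×1.65 + 7.39×68.6)/(32.19) = 547.9/32.19 = 17.02 mg/L.
Initial deficit D₀ = C_s − DO₀ = 9.17 − 5.777 = 3.393 mg/L.
D(2.02) = [0.375×17.02/(0.330−0.375)](e^(−0.375×2.02) − e^(−0.330×2.02)) + 3.393 e^(−0.330×2.02)
= -141.8 × (0.4688 − 0.5135) + 3.393 × 0.5135 = 8.070 mg/L.
DO = 9.17 − 8.070 = 1.100 mg/L.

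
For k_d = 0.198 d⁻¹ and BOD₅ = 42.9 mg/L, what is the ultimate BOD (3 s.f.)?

L₀ ≈ 68.3 mg/L

BOD₅ = L₀(1 − e^(−5k_d)) ⇒ L₀ = BOD₅ / (1 − e^(−5×0.198))
= 42.9 / (1 − 0.3716) = 42.9 / 0.6284 = 68.27 mg/L.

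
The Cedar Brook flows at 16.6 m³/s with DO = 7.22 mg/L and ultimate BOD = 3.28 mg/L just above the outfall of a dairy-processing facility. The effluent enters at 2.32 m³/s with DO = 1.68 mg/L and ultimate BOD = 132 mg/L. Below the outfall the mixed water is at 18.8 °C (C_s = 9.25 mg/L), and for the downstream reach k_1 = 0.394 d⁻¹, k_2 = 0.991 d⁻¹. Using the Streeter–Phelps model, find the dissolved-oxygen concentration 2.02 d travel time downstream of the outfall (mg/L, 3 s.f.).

Mixed DO = (16.6×7.22 + 2.32×1.68)/(16.6+2.32) = 123.7/18.92 = 6.541 mg/L.
Mixed L₀ = (16.6×3.28 + 2.32×132)/(18.92) = 360.7/18.92 = 19.06 mg/L.
Initial deficit D₀ = C_s − DO₀ = 9.25 − 6.541 = 2.709 mg/L.
D(2.02) = [0.394×19.06/(0.991−0.394)](e^(−0.394×2.02) − e^(−0.991×2.02)) + 2.709 e^(−0.991×2.02)
= 12.58 × (0.4512 − 0.1351) + 2.709 × 0.1351 = 4.343 mg/L.
DO = 9.25 − 4.343 = 4.907 mg/L.

DO ≈ 4.91 mg/L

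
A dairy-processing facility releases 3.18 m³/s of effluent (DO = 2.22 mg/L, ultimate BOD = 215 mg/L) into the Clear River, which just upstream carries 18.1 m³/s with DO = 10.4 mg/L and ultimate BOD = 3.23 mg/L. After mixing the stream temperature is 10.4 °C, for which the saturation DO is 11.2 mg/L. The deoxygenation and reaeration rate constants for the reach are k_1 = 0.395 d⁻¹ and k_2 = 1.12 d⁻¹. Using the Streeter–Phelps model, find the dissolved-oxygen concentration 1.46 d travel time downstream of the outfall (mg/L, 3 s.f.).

DO ≈ 3.84 mg/L

Mixed DO = (18.1×10.4 + 3.18×2.22)/(18.1+3.18) = 195.3/21.28 = 9.178 mg/L.
Mixed L₀ = (18.1×3.23 + 3.18×215)/(21.28) = 742.2/21.28 = 34.88 mg/L.
Initial deficit D₀ = C_s − DO₀ = 11.2 − 9.178 = 2.022 mg/L.
D(1.46) = [0.395×34.88/(1.12−0.395)](e^(−0.395×1.46) − e^(−1.12×1.46)) + 2.022 e^(−1.12×1.46)
= 19.00 × (0.5617 − 0.1949) + 2.022 × 0.1949 = 7.365 mg/L.
DO = 11.2 − 7.365 = 3.835 mg/L.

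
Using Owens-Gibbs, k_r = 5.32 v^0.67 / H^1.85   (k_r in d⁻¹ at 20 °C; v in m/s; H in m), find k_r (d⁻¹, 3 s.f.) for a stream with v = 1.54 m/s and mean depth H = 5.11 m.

k_r ≈ 0.348 d⁻¹

k_r = 5.32 × 1.54^0.67 / 5.11^1.85 = 5.32 × 1.335 / 20.44 = 0.3475 d⁻¹.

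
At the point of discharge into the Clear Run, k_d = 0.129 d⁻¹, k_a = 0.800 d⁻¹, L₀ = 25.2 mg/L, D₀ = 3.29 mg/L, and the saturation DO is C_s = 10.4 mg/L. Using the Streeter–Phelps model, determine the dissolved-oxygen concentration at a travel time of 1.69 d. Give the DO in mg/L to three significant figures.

DO ≈ 6.91 mg/L

k_d L₀/(k_a−k_d) = 0.129×25.2/(0.800−0.129) = 3.251/0.6710 = 4.845 mg/L.
e^(−k_d t) = e^(−0.129×1.690) = 0.8041; e^(−k_a t) = e^(−0.800×1.690) = 0.2587.
D = 4.845 × (0.8041 − 0.2587) + 3.29 × 0.2587 = 2.642 + 0.8512 = 3.493 mg/L.
DO = C_s − D = 10.4 − 3.493 = 6.907 mg/L.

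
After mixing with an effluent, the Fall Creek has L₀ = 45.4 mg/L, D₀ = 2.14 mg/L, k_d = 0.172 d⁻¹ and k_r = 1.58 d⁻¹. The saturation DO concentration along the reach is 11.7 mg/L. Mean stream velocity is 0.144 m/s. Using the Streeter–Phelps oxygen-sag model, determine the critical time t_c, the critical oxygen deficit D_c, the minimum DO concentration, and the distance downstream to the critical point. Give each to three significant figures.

t_c = [1/(k_r−k_d)] ln[(k_r/k_d)(1 − D₀(k_r−k_d)/(k_d L₀))]
= [1/(1.58−0.172)] ln[(1.58/0.172)(1 − 2.14×1.408/(0.172×45.4))]
= (1/1.408) ln[9.186 × 0.6141] = 0.7102 × ln(5.641) = 0.7102 × 1.730 = 1.229 d.
D_c = (k_d/k_r) L₀ e^(−k_d t_c) = (0.172/1.58) × 45.4 × e^(−0.172×1.229) = 0.1089 × 45.4 × 0.8095 = 4.001 mg/L.
Minimum DO = C_s − D_c = 11.7 − 4.001 = 7.699 mg/L.
x_c = v t_c = 0.144 m/s × 1.229 d × 86400 s/d = 15290 m ≈ 15.3 km.

t_c ≈ 1.23 d; D_c ≈ 4.00 mg/L; min DO ≈ 7.70 mg/L; x_c ≈ 15.3 km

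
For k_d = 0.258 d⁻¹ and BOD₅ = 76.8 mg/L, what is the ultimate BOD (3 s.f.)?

BOD₅ = L₀(1 − e^(−5k_d)) ⇒ L₀ = BOD₅ / (1 − e^(−5×0.258))
= 76.8 / (1 − 0.2753) = 76.8 / 0.7247 = 106.0 mg/L.

L₀ ≈ 106 mg/L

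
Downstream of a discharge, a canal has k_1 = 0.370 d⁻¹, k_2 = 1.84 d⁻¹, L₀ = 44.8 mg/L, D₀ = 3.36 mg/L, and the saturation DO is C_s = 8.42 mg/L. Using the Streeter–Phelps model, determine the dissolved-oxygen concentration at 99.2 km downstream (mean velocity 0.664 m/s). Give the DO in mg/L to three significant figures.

DO ≈ 2.80 mg/L

Travel time t = x/v = 99.2 km / (0.664 m/s) = 99200 m / 0.664 m/s = 149400 s = 1.729 d.
k_1 L₀/(k_2−k_1) = 0.370×44.8/(1.84−0.370) = 16.58/1.470 = 11.28 mg/L.
e^(−k_1 t) = e^(−0.370×1.729) = 0.5274; e^(−k_2 t) = e^(−1.84×1.729) = 0.04152.
D = 11.28 × (0.5274 − 0.04152) + 3.36 × 0.04152 = 5.479 + 0.1395 = 5.618 mg/L.
DO = C_s − D = 8.42 − 5.618 = 2.802 mg/L.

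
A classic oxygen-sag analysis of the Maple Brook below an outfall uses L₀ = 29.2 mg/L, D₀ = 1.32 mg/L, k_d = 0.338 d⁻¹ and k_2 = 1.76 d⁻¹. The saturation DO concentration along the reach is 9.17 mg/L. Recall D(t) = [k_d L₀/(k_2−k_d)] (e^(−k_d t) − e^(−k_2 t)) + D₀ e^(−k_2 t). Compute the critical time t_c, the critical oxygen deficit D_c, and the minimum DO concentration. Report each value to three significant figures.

t_c = [1/(k_2−k_d)] ln[(k_2/k_d)(1 − D₀(k_2−k_d)/(k_d L₀))]
= [1/(1.76−0.338)] ln[(1.76/0.338)(1 − 1.32×1.422/(0.338×29.2))]
= (1/1.422) ln[5.207 × 0.8098] = 0.7032 × ln(4.217) = 0.7032 × 1.439 = 1.012 d.
D_c = (k_d/k_2) L₀ e^(−k_d t_c) = (0.338/1.76) × 29.2 × e^(−0.338×1.012) = 0.1920 × 29.2 × 0.7103 = 3.983 mg/L.
Minimum DO = C_s − D_c = 9.17 − 3.983 = 5.187 mg/L.

t_c ≈ 1.01 d; D_c ≈ 3.98 mg/L; min DO ≈ 5.19 mg/L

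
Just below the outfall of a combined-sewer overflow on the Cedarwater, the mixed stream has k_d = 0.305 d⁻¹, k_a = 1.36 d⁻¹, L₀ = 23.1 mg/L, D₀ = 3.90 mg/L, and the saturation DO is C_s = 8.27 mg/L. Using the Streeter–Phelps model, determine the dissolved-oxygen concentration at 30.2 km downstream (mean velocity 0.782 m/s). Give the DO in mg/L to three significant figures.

Travel time t = x/v = 30.2 km / (0.782 m/s) = 30200 m / 0.782 m/s = 38620 s = 0.4470 d.
k_d L₀/(k_a−k_d) = 0.305×23.1/(1.36−0.305) = 7.046/1.055 = 6.678 mg/L.
e^(−k_d t) = e^(−0.305×0.4470) = 0.8726; e^(−k_a t) = e^(−1.36×0.4470) = 0.5445.
D = 6.678 × (0.8726 − 0.5445) + 3.90 × 0.5445 = 2.191 + 2.124 = 4.314 mg/L.
DO = C_s − D = 8.27 − 4.314 = 3.956 mg/L.

DO ≈ 3.96 mg/L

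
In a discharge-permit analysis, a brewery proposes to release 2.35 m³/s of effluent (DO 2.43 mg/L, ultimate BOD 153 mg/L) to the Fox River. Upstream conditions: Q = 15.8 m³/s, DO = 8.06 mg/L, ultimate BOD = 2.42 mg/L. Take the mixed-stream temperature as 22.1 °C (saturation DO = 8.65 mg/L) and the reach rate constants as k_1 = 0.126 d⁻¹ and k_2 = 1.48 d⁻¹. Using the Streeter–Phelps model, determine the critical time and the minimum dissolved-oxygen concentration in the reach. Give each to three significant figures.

Mixed DO = (15.8×8.06 + 2.35×2.43)/(15.8+2.35) = 133.1/18.15 = 7.331 mg/L.
Mixed L₀ = (15.8×2.42 + 2.35×153)/(18.15) = 397.8/18.15 = 21.92 mg/L.
Initial deficit D₀ = C_s − DO₀ = 8.65 − 7.331 = 1.319 mg/L.
t_c = (1/1.354) ln[(1.48/0.126)(1 − 1.319×1.354/(0.126×21.92))] = 0.7386 × ln(4.150) = 1.051 d.
D_c = (0.126/1.48) × 21.92 × e^(−0.126×1.051) = 0.08514 × 21.92 × 0.8760 = 1.634 mg/L.
Minimum DO = 8.65 − 1.634 = 7.016 mg/L.

t_c ≈ 1.05 d; minimum DO ≈ 7.02 mg/L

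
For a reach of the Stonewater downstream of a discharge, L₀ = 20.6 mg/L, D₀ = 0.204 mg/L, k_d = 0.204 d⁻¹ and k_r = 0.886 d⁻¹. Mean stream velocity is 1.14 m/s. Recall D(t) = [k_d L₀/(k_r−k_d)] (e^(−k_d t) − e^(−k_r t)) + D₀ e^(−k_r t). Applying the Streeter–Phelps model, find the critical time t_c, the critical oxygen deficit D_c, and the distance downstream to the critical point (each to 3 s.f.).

With k_r/k_d = 4.343 and 1 − D₀(k_r−k_d)/(k_d L₀) = 0.9669,
t_c = ln(4.343 × 0.9669) / (0.886 − 0.204) = ln(4.199) / 0.6820 = 1.435/0.6820 = 2.104 d.
D_c = (k_d/k_r) L₀ e^(−k_d t_c) = (0.204/0.886) × 20.6 × e^(−0.204×2.104) = 0.2302 × 20.6 × 0.6510 = 3.088 mg/L.
x_c = v t_c = 1.14 m/s × 2.104 d × 86400 s/d = 207200 m ≈ 207 km.

t_c ≈ 2.10 d; D_c ≈ 3.09 mg/L; x_c ≈ 207 km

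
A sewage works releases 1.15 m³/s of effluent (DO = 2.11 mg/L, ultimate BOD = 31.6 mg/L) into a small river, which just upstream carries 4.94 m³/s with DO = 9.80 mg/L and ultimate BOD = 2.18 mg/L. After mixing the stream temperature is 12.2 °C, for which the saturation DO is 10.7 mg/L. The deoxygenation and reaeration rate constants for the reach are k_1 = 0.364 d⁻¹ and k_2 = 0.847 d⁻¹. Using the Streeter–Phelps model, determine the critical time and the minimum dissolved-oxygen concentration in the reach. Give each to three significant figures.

t_c ≈ 0.679 d; minimum DO ≈ 8.10 mg/L

Mixed DO = (4.94×9.80 + 1.15×2.11)/(4.94+1.15) = 50.84/6.090 = 8.348 mg/L.
Mixed L₀ = (4.94×2.18 + 1.15×31.6)/(6.090) = 47.11/6.090 = 7.736 mg/L.
Initial deficit D₀ = C_s − DO₀ = 10.7 − 8.348 = 2.352 mg/L.
t_c = (1/0.4830) ln[(0.847/0.364)(1 − 2.352×0.4830/(0.364×7.736))] = 2.070 × ln(1.388) = 0.6789 d.
D_c = (0.364/0.847) × 7.736 × e^(−0.364×0.6789) = 0.4298 × 7.736 × 0.7810 = 2.596 mg/L.
Minimum DO = 10.7 − 2.596 = 8.104 mg/L.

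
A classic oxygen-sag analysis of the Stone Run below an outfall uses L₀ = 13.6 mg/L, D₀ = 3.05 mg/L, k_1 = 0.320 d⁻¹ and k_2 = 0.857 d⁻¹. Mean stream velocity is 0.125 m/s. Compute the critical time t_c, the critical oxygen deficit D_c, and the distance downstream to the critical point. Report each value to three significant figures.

With k_2/k_1 = 2.678 and 1 − D₀(k_2−k_1)/(k_1 L₀) = 0.6237,
t_c = ln(2.678 × 0.6237) / (0.857 − 0.320) = ln(1.670) / 0.5370 = 0.5130/0.5370 = 0.9552 d.
D_c = (k_1/k_2) L₀ e^(−k_1 t_c) = (0.320/0.857) × 13.6 × e^(−0.320×0.9552) = 0.3734 × 13.6 × 0.7366 = 3.741 mg/L.
x_c = v t_c = 0.125 m/s × 0.9552 d × 86400 s/d = 10320 m ≈ 10.3 km.

t_c ≈ 0.955 d; D_c ≈ 3.74 mg/L; x_c ≈ 10.3 km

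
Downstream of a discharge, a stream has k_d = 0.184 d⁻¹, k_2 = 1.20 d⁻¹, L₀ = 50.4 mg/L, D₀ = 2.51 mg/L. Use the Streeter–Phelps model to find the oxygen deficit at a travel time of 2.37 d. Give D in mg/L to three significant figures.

k_d L₀/(k_2−k_d) = 0.184×50.4/(1.20−0.184) = 9.274/1.016 = 9.128 mg/L.
e^(−k_d t) = e^(−0.184×2.370) = 0.6466; e^(−k_2 t) = e^(−1.20×2.370) = 0.05819.
D = 9.128 × (0.6466 − 0.05819) + 2.51 × 0.05819 = 5.370 + 0.1461 = 5.516 mg/L.

D ≈ 5.52 mg/L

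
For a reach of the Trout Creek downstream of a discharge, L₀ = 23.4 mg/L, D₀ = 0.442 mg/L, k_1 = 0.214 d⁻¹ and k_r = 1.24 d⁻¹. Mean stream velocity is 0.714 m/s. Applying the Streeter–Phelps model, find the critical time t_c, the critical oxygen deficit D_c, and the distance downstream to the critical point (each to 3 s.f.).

t_c ≈ 1.62 d; D_c ≈ 2.86 mg/L; x_c ≈ 99.9 km

At the critical point dD/dt = 0, so k_1 L₀ e^(−k_1 t) = k_r D. Substituting D(t) from the Streeter–Phelps equation and solving for t gives
t_c = ln[(k_r/k_1)(1 − D₀(k_r−k_1)/(k_1 L₀))] / (k_r−k_1).
Here k_r−k_1 = 1.026 d⁻¹ and 1 − D₀(k_r−k_1)/(k_1 L₀) = 1 − 0.442×1.026/(0.214×23.4) = 0.9094, so
t_c = ln(5.794 × 0.9094) / 1.026 = 1.662 / 1.026 = 1.620 d.
L(t_c) = L₀ e^(−k_1 t_c) = 23.4 × 0.7071 = 16.55 mg/L, and at the critical point k_r D_c = k_1 L, so D_c = (0.214/1.24) × 16.55 = 2.855 mg/L.
x_c = v t_c = 0.714 m/s × 1.620 d × 86400 s/d = 99930 m ≈ 99.9 km.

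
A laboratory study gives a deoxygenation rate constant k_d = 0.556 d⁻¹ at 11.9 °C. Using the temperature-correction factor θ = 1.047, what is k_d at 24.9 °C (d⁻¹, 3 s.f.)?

k_d ≈ 1.01 d⁻¹

k_d(T₂) = k_d(T₁) · θ^(T₂−T₁) = 0.556 × 1.047^(24.9−11.9)
= 0.556 × 1.047^13.0 = 0.556 × 1.817 = 1.010 d⁻¹.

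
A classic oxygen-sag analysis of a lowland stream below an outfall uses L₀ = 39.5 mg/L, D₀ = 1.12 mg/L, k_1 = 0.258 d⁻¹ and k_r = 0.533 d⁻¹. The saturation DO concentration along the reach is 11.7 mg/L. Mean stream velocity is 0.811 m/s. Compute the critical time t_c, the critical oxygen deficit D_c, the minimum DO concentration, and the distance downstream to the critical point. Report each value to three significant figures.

t_c ≈ 2.53 d; D_c ≈ 9.96 mg/L; min DO ≈ 1.74 mg/L; x_c ≈ 177 km

t_c = [1/(k_r−k_1)] ln[(k_r/k_1)(1 − D₀(k_r−k_1)/(k_1 L₀))]
= [1/(0.533−0.258)] ln[(0.533/0.258)(1 − 1.12×0.2750/(0.258×39.5))]
= (1/0.2750) ln[2.066 × 0.9698] = 3.636 × ln(2.003) = 3.636 × 0.6949 = 2.527 d.
D_c = (k_1/k_r) L₀ e^(−k_1 t_c) = (0.258/0.533) × 39.5 × e^(−0.258×2.527) = 0.4841 × 39.5 × 0.5210 = 9.962 mg/L.
Minimum DO = C_s − D_c = 11.7 − 9.962 = 1.738 mg/L.
x_c = v t_c = 0.811 m/s × 2.527 d × 86400 s/d = 177100 m ≈ 177 km.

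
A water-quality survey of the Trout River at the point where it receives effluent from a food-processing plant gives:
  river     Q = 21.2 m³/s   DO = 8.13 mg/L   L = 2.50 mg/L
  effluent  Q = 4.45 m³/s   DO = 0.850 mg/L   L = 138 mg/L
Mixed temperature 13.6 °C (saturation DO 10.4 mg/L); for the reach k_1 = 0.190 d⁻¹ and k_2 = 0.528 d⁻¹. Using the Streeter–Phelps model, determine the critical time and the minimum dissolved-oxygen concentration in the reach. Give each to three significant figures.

Mixed DO = (21.2×8.13 + 4.45×0.850)/(21.2+4.45) = 176.1/25.65 = 6.867 mg/L.
Mixed L₀ = (21.2×2.50 + 4.45×138)/(25.65) = 667.1/25.65 = 26.01 mg/L.
Initial deficit D₀ = C_s − DO₀ = 10.4 − 6.867 = 3.533 mg/L.
t_c = (1/0.3380) ln[(0.528/0.190)(1 − 3.533×0.3380/(0.190×26.01))] = 2.959 × ln(2.107) = 2.205 d.
D_c = (0.190/0.528) × 26.01 × e^(−0.190×2.205) = 0.3598 × 26.01 × 0.6577 = 6.155 mg/L.
Minimum DO = 10.4 − 6.155 = 4.245 mg/L.

t_c ≈ 2.21 d; minimum DO ≈ 4.24 mg/L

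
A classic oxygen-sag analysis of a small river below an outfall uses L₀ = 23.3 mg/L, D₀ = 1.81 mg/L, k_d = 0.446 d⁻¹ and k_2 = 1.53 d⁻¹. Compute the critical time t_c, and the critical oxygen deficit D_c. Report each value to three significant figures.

t_c ≈ 0.944 d; D_c ≈ 4.46 mg/L

At the critical point dD/dt = 0, so k_d L₀ e^(−k_d t) = k_2 D. Substituting D(t) from the Streeter–Phelps equation and solving for t gives
t_c = ln[(k_2/k_d)(1 − D₀(k_2−k_d)/(k_d L₀))] / (k_2−k_d).
Here k_2−k_d = 1.084 d⁻¹ and 1 − D₀(k_2−k_d)/(k_d L₀) = 1 − 1.81×1.084/(0.446×23.3) = 0.8112, so
t_c = ln(3.430 × 0.8112) / 1.084 = 1.023 / 1.084 = 0.9441 d.
L(t_c) = L₀ e^(−k_d t_c) = 23.3 × 0.6563 = 15.29 mg/L, and at the critical point k_2 D_c = k_d L, so D_c = (0.446/1.53) × 15.29 = 4.458 mg/L.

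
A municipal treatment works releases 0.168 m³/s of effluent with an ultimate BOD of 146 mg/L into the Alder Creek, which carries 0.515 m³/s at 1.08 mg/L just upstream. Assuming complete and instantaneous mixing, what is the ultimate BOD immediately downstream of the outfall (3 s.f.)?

36.7 mg/L

Flow-weighted mixing: C = (Q_r C_r + Q_w C_w)/(Q_r + Q_w)
= (0.515×1.08 + 0.168×146)/(0.515 + 0.168) = 25.08/0.6830 = 36.73 mg/L.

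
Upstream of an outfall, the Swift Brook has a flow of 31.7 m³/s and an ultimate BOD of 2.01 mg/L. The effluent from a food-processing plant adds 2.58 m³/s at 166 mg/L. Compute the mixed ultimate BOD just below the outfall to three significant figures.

14.4 mg/L

Flow-weighted mixing: C = (Q_r C_r + Q_w C_w)/(Q_r + Q_w)
= (31.7×2.01 + 2.58×166)/(31.7 + 2.58) = 492.0/34.28 = 14.35 mg/L.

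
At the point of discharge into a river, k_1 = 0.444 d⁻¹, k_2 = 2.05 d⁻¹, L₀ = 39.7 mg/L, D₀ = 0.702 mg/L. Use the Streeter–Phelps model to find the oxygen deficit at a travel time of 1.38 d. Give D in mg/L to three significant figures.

k_1 L₀/(k_2−k_1) = 0.444×39.7/(2.05−0.444) = 17.63/1.606 = 10.98 mg/L.
e^(−k_1 t) = e^(−0.444×1.380) = 0.5419; e^(−k_2 t) = e^(−2.05×1.380) = 0.05907.
D = 10.98 × (0.5419 − 0.05907) + 0.702 × 0.05907 = 5.299 + 0.04147 = 5.341 mg/L.

D ≈ 5.34 mg/L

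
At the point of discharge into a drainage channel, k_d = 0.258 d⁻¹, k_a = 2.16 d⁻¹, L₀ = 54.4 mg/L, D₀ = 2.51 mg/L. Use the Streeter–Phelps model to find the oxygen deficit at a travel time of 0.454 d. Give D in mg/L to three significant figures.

k_d L₀/(k_a−k_d) = 0.258×54.4/(2.16−0.258) = 14.04/1.902 = 7.379 mg/L.
e^(−k_d t) = e^(−0.258×0.4540) = 0.8895; e^(−k_a t) = e^(−2.16×0.4540) = 0.3751.
D = 7.379 × (0.8895 − 0.3751) + 2.51 × 0.3751 = 3.796 + 0.9414 = 4.737 mg/L.

D ≈ 4.74 mg/L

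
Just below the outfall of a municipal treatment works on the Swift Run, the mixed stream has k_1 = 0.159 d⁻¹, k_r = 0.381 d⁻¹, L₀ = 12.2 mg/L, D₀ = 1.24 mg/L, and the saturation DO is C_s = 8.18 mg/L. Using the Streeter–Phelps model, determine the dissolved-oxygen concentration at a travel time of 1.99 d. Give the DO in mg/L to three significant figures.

DO ≈ 5.33 mg/L

k_1 L₀/(k_r−k_1) = 0.159×12.2/(0.381−0.159) = 1.940/0.2220 = 8.738 mg/L.
e^(−k_1 t) = e^(−0.159×1.990) = 0.7288; e^(−k_r t) = e^(−0.381×1.990) = 0.4685.
D = 8.738 × (0.7288 − 0.4685) + 1.24 × 0.4685 = 2.274 + 0.5810 = 2.855 mg/L.
DO = C_s − D = 8.18 − 2.855 = 5.325 mg/L.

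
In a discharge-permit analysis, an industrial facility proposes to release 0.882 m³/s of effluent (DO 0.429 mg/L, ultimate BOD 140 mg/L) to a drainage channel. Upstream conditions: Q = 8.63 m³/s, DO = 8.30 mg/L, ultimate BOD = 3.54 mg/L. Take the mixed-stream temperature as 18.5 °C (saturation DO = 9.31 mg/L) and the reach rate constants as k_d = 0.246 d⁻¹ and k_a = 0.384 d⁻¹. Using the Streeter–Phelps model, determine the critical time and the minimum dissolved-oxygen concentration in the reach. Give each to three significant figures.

Mixed DO = (8.63×8.30 + 0.882×0.429)/(8.63+0.882) = 72.01/9.512 = 7.570 mg/L.
Mixed L₀ = (8.63×3.54 + 0.882×140)/(9.512) = 154.0/9.512 = 16.19 mg/L.
Initial deficit D₀ = C_s − DO₀ = 9.31 − 7.570 = 1.740 mg/L.
t_c = (1/0.1380) ln[(0.384/0.246)(1 − 1.740×0.1380/(0.246×16.19))] = 7.246 × ln(1.467) = 2.776 d.
D_c = (0.246/0.384) × 16.19 × e^(−0.246×2.776) = 0.6406 × 16.19 × 0.5051 = 5.240 mg/L.
Minimum DO = 9.31 − 5.240 = 4.070 mg/L.

t_c ≈ 2.78 d; minimum DO ≈ 4.07 mg/L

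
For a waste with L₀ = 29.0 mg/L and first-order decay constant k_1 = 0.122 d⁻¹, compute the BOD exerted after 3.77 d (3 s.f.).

y_t = L₀(1 − e^(−k_1 t)) = 29.0 × (1 − e^(−0.122×3.77))
= 29.0 × (1 − 0.6313) = 29.0 × 0.3687 = 10.69 mg/L.

y ≈ 10.7 mg/L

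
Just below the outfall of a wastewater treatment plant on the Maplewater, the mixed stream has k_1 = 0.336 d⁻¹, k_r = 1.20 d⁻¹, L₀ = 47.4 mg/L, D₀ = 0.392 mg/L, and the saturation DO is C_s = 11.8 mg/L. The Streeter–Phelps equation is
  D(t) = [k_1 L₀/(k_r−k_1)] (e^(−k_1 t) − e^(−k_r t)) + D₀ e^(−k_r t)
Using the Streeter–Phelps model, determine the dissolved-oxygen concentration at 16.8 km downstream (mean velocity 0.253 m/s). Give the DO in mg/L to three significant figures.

DO ≈ 4.74 mg/L

Travel time t = x/v = 16.8 km / (0.253 m/s) = 16800 m / 0.253 m/s = 66400 s = 0.7686 d.
k_1 L₀/(k_r−k_1) = 0.336×47.4/(1.20−0.336) = 15.93/0.8640 = 18.43 mg/L.
e^(−k_1 t) = e^(−0.336×0.7686) = 0.7724; e^(−k_r t) = e^(−1.20×0.7686) = 0.3976.
D = 18.43 × (0.7724 − 0.3976) + 0.392 × 0.3976 = 6.909 + 0.1559 = 7.065 mg/L.
DO = C_s − D = 11.8 − 7.065 = 4.735 mg/L.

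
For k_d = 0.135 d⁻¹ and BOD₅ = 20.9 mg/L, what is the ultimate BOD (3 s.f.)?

L₀ ≈ 42.6 mg/L

BOD₅ = L₀(1 − e^(−5k_d)) ⇒ L₀ = BOD₅ / (1 − e^(−5×0.135))
= 20.9 / (1 − 0.5092) = 20.9 / 0.4908 = 42.58 mg/L.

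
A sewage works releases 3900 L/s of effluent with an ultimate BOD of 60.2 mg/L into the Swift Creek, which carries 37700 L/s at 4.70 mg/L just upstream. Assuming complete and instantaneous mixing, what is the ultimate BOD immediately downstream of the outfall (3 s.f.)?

9.90 mg/L

Flow-weighted mixing: C = (Q_r C_r + Q_w C_w)/(Q_r + Q_w)
= (37700×4.70 + 3900×60.2)/(37700 + 3900) = 412000/41600 = 9.903 mg/L.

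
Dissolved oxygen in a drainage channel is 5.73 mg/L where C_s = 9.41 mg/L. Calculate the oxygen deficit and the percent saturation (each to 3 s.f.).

D ≈ 3.68 mg/L; 60.9 % saturation

D = C_s − C = 9.41 − 5.73 = 3.68 mg/L.
% saturation = 5.73/9.41 × 100 = 60.9 %.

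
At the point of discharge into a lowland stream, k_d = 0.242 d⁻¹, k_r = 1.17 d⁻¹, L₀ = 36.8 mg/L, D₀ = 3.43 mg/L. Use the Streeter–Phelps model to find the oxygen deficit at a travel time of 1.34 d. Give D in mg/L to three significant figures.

D ≈ 5.65 mg/L

k_d L₀/(k_r−k_d) = 0.242×36.8/(1.17−0.242) = 8.906/0.9280 = 9.597 mg/L.
e^(−k_d t) = e^(−0.242×1.340) = 0.7230; e^(−k_r t) = e^(−1.17×1.340) = 0.2085.
D = 9.597 × (0.7230 − 0.2085) + 3.43 × 0.2085 = 4.938 + 0.7152 = 5.653 mg/L.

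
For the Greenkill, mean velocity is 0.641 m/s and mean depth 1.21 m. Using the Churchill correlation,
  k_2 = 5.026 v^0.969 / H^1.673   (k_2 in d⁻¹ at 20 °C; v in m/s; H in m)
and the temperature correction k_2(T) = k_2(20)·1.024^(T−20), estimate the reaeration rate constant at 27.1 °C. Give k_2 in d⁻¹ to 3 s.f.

k_2(20) = 5.026 × 0.641^0.969 / 1.21^1.673 = 5.026 × 0.6499 / 1.376 = 2.374 d⁻¹.
k_2(27.1) = 2.374 × 1.024^(27.1−20) = 2.374 × 1.183 = 2.810 d⁻¹.

k_2 ≈ 2.81 d⁻¹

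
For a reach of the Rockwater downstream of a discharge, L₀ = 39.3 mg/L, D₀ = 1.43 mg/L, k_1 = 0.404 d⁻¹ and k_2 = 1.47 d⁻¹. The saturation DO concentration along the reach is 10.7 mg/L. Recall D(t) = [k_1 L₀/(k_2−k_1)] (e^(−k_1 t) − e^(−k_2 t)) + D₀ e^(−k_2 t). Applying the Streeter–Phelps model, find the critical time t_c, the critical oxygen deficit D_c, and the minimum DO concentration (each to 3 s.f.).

At the critical point dD/dt = 0, so k_1 L₀ e^(−k_1 t) = k_2 D. Substituting D(t) from the Streeter–Phelps equation and solving for t gives
t_c = ln[(k_2/k_1)(1 − D₀(k_2−k_1)/(k_1 L₀))] / (k_2−k_1).
Here k_2−k_1 = 1.066 d⁻¹ and 1 − D₀(k_2−k_1)/(k_1 L₀) = 1 − 1.43×1.066/(0.404×39.3) = 0.9040, so
t_c = ln(3.639 × 0.9040) / 1.066 = 1.191 / 1.066 = 1.117 d.
L(t_c) = L₀ e^(−k_1 t_c) = 39.3 × 0.6368 = 25.03 mg/L, and at the critical point k_2 D_c = k_1 L, so D_c = (0.404/1.47) × 25.03 = 6.878 mg/L.
Minimum DO = C_s − D_c = 10.7 − 6.878 = 3.822 mg/L.

t_c ≈ 1.12 d; D_c ≈ 6.88 mg/L; min DO ≈ 3.82 mg/L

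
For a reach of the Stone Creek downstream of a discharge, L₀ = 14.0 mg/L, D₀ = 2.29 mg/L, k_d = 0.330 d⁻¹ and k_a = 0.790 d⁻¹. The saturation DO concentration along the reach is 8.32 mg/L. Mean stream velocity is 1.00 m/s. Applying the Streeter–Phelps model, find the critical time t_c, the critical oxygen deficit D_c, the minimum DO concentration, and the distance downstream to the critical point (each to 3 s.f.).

t_c = [1/(k_a−k_d)] ln[(k_a/k_d)(1 − D₀(k_a−k_d)/(k_d L₀))]
= [1/(0.790−0.330)] ln[(0.790/0.330)(1 − 2.29×0.4600/(0.330×14.0))]
= (1/0.4600) ln[2.394 × 0.7720] = 2.174 × ln(1.848) = 2.174 × 0.6142 = 1.335 d.
D_c = (k_d/k_a) L₀ e^(−k_d t_c) = (0.330/0.790) × 14.0 × e^(−0.330×1.335) = 0.4177 × 14.0 × 0.6437 = 3.764 mg/L.
Minimum DO = C_s − D_c = 8.32 − 3.764 = 4.556 mg/L.
x_c = v t_c = 1.00 m/s × 1.335 d × 86400 s/d = 115400 m ≈ 115 km.

t_c ≈ 1.34 d; D_c ≈ 3.76 mg/L; min DO ≈ 4.56 mg/L; x_c ≈ 115 km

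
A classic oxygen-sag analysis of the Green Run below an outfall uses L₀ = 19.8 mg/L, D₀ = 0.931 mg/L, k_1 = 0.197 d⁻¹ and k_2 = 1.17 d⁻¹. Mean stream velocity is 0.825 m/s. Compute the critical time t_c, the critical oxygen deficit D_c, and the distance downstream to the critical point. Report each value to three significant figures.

With k_2/k_1 = 5.939 and 1 − D₀(k_2−k_1)/(k_1 L₀) = 0.7678,
t_c = ln(5.939 × 0.7678) / (1.17 − 0.197) = ln(4.560) / 0.9730 = 1.517/0.9730 = 1.559 d.
D_c = (k_1/k_2) L₀ e^(−k_1 t_c) = (0.197/1.17) × 19.8 × e^(−0.197×1.559) = 0.1684 × 19.8 × 0.7355 = 2.452 mg/L.
x_c = v t_c = 0.825 m/s × 1.559 d × 86400 s/d = 111200 m ≈ 111 km.

t_c ≈ 1.56 d; D_c ≈ 2.45 mg/L; x_c ≈ 111 km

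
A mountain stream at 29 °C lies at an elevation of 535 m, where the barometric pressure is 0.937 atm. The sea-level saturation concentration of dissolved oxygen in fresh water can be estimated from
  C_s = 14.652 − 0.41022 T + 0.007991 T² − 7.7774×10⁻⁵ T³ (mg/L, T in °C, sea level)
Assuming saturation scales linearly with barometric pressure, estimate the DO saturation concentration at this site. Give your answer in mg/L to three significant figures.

At sea level: C_s = 14.652 − 0.41022×29 + 0.007991×29² − 7.7774×10⁻⁵×29³ = 7.579 mg/L.
Pressure correction: C_s' = 7.579 × 0.937 = 7.102 mg/L.

C_s ≈ 7.10 mg/L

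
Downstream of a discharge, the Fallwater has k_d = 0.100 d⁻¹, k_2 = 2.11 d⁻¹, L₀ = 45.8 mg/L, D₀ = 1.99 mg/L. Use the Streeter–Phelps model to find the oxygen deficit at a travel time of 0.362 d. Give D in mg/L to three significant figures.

k_d L₀/(k_2−k_d) = 0.100×45.8/(2.11−0.100) = 4.580/2.010 = 2.279 mg/L.
e^(−k_d t) = e^(−0.100×0.3620) = 0.9644; e^(−k_2 t) = e^(−2.11×0.3620) = 0.4659.
D = 2.279 × (0.9644 − 0.4659) + 1.99 × 0.4659 = 1.136 + 0.9271 = 2.063 mg/L.

D ≈ 2.06 mg/L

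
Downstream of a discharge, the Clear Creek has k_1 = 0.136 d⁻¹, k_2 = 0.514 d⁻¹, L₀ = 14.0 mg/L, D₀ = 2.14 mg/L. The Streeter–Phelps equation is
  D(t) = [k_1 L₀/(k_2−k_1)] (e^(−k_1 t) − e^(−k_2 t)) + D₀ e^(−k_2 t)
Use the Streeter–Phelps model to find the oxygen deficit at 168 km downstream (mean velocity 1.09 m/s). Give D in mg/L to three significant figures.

Travel time t = x/v = 168 km / (1.09 m/s) = 168000 m / 1.09 m/s = 154100 s = 1.784 d.
k_1 L₀/(k_2−k_1) = 0.136×14.0/(0.514−0.136) = 1.904/0.3780 = 5.037 mg/L.
e^(−k_1 t) = e^(−0.136×1.784) = 0.7846; e^(−k_2 t) = e^(−0.514×1.784) = 0.3997.
D = 5.037 × (0.7846 − 0.3997) + 2.14 × 0.3997 = 1.938 + 0.8555 = 2.794 mg/L.

D ≈ 2.79 mg/L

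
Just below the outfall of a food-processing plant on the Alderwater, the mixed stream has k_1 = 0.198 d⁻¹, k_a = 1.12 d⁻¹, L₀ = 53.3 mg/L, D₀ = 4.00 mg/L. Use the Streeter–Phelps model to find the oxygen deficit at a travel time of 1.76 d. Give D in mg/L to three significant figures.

k_1 L₀/(k_a−k_1) = 0.198×53.3/(1.12−0.198) = 10.55/0.9220 = 11.45 mg/L.
e^(−k_1 t) = e^(−0.198×1.760) = 0.7058; e^(−k_a t) = e^(−1.12×1.760) = 0.1393.
D = 11.45 × (0.7058 − 0.1393) + 4.00 × 0.1393 = 6.484 + 0.5572 = 7.041 mg/L.

D ≈ 7.04 mg/L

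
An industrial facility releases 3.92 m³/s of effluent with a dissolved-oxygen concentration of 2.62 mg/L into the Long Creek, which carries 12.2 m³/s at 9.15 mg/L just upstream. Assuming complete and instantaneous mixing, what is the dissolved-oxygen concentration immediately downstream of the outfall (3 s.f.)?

7.56 mg/L

Flow-weighted mixing: C = (Q_r C_r + Q_w C_w)/(Q_r + Q_w)
= (12.2×9.15 + 3.92×2.62)/(12.2 + 3.92) = 121.9/16.12 = 7.562 mg/L.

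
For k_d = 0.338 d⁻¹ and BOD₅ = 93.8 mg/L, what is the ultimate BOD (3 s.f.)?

L₀ ≈ 115 mg/L

BOD₅ = L₀(1 − e^(−5k_d)) ⇒ L₀ = BOD₅ / (1 − e^(−5×0.338))
= 93.8 / (1 − 0.1845) = 93.8 / 0.8155 = 115.0 mg/L.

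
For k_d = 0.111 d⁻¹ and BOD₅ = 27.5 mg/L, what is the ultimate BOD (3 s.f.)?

L₀ ≈ 64.6 mg/L

BOD₅ = L₀(1 − e^(−5k_d)) ⇒ L₀ = BOD₅ / (1 − e^(−5×0.111))
= 27.5 / (1 − 0.5741) = 27.5 / 0.4259 = 64.56 mg/L.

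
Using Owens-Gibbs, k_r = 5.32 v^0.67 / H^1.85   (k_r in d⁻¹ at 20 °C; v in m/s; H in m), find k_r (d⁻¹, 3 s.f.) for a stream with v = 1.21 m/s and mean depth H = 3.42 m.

k_r = 5.32 × 1.21^0.67 / 3.42^1.85 = 5.32 × 1.136 / 9.726 = 0.6215 d⁻¹.

k_r ≈ 0.621 d⁻¹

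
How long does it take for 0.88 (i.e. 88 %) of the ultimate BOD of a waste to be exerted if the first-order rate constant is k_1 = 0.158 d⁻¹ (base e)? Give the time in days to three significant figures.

t ≈ 13.4 d

y/L₀ = 1 − e^(−k_1 t) = 0.88 ⇒ e^(−k_1 t) = 0.120
t = −ln(0.120) / 0.158 = 2.120 / 0.158 = 13.42 d.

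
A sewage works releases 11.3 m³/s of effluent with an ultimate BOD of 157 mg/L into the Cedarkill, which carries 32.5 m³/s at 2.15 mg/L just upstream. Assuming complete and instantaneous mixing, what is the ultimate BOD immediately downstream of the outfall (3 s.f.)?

42.1 mg/L

Flow-weighted mixing: C = (Q_r C_r + Q_w C_w)/(Q_r + Q_w)
= (32.5×2.15 + 11.3×157)/(32.5 + 11.3) = 1844/43.80 = 42.10 mg/L.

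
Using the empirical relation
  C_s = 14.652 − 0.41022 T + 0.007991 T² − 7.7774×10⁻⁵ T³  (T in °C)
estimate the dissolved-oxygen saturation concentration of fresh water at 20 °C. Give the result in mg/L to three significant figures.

C_s ≈ 9.02 mg/L

C_s = 14.652 − 0.41022×20 + 0.007991×20² − 7.7774×10⁻⁵×20³ = 9.022 mg/L.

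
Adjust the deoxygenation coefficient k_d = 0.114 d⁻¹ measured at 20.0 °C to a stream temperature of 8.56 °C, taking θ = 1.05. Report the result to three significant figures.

k_d ≈ 0.0652 d⁻¹

k_d(T₂) = k_d(T₁) · θ^(T₂−T₁) = 0.114 × 1.05^(8.56−20.0)
= 0.114 × 1.05^-11.4 = 0.114 × 0.5723 = 0.06524 d⁻¹.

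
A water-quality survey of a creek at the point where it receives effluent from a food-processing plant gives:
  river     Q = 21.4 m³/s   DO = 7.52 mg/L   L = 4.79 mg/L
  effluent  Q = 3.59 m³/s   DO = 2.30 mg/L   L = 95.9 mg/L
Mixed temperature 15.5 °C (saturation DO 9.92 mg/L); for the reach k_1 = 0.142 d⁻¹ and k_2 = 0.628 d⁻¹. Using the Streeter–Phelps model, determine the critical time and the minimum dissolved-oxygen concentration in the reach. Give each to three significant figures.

Mixed DO = (21.4×7.52 + 3.59×2.30)/(21.4+3.59) = 169.2/24.99 = 6.770 mg/L.
Mixed L₀ = (21.4×4.79 + 3.59×95.9)/(24.99) = 446.8/24.99 = 17.88 mg/L.
Initial deficit D₀ = C_s − DO₀ = 9.92 − 6.770 = 3.150 mg/L.
t_c = (1/0.4860) ln[(0.628/0.142)(1 − 3.150×0.4860/(0.142×17.88))] = 2.058 × ln(1.756) = 1.158 d.
D_c = (0.142/0.628) × 17.88 × e^(−0.142×1.158) = 0.2261 × 17.88 × 0.8483 = 3.430 mg/L.
Minimum DO = 9.92 − 3.430 = 6.490 mg/L.

t_c ≈ 1.16 d; minimum DO ≈ 6.49 mg/L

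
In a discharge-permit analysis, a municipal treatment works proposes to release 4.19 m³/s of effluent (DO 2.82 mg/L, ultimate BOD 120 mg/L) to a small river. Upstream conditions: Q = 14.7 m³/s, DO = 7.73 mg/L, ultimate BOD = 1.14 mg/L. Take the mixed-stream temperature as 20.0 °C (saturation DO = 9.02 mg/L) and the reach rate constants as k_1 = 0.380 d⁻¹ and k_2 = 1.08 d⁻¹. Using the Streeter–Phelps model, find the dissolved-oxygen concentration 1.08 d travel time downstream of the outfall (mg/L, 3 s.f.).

DO ≈ 3.02 mg/L

Mixed DO = (14.7×7.73 + 4.19×2.82)/(14.7+4.19) = 125.4/18.89 = 6.641 mg/L.
Mixed L₀ = (14.7×1.14 + 4.19×120)/(18.89) = 519.6/18.89 = 27.50 mg/L.
Initial deficit D₀ = C_s − DO₀ = 9.02 − 6.641 = 2.379 mg/L.
D(1.08) = [0.380×27.50/(1.08−0.380)](e^(−0.380×1.08) − e^(−1.08×1.08)) + 2.379 e^(−1.08×1.08)
= 14.93 × (0.6634 − 0.3115) + 2.379 × 0.3115 = 5.995 mg/L.
DO = 9.02 − 5.995 = 3.025 mg/L.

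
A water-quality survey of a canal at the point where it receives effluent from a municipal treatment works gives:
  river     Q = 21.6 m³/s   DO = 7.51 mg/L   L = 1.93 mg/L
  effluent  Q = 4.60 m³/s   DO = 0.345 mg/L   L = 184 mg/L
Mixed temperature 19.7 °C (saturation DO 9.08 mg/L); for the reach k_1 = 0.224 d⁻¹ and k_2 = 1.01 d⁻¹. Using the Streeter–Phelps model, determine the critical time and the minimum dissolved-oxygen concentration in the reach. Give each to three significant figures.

Mixed DO = (21.6×7.51 + 4.60×0.345)/(21.6+4.60) = 163.8/26.20 = 6.252 mg/L.
Mixed L₀ = (21.6×1.93 + 4.60×184)/(26.20) = 888.1/26.20 = 33.90 mg/L.
Initial deficit D₀ = C_s − DO₀ = 9.08 − 6.252 = 2.828 mg/L.
t_c = (1/0.7860) ln[(1.01/0.224)(1 − 2.828×0.7860/(0.224×33.90))] = 1.272 × ln(3.189) = 1.475 d.
D_c = (0.224/1.01) × 33.90 × e^(−0.224×1.475) = 0.2218 × 33.90 × 0.7186 = 5.402 mg/L.
Minimum DO = 9.08 − 5.402 = 3.678 mg/L.

t_c ≈ 1.48 d; minimum DO ≈ 3.68 mg/L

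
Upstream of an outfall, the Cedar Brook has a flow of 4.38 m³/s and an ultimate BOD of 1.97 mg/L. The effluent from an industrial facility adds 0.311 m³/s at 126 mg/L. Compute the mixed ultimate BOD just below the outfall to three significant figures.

10.2 mg/L

Flow-weighted mixing: C = (Q_r C_r + Q_w C_w)/(Q_r + Q_w)
= (4.38×1.97 + 0.311×126)/(4.38 + 0.311) = 47.81/4.691 = 10.19 mg/L.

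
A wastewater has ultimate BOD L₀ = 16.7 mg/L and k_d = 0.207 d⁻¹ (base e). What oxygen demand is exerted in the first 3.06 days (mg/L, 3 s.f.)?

y_t = L₀(1 − e^(−k_d t)) = 16.7 × (1 − e^(−0.207×3.06))
= 16.7 × (1 − 0.5308) = 16.7 × 0.4692 = 7.836 mg/L.

y ≈ 7.84 mg/L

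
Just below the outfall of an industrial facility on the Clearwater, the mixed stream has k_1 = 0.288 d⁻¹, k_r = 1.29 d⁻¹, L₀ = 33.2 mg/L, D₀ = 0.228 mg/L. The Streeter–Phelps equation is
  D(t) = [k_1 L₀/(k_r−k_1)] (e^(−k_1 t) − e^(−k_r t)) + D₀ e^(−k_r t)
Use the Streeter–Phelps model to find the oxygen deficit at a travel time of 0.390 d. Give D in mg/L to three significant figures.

D ≈ 2.90 mg/L

k_1 L₀/(k_r−k_1) = 0.288×33.2/(1.29−0.288) = 9.562/1.002 = 9.543 mg/L.
e^(−k_1 t) = e^(−0.288×0.3900) = 0.8938; e^(−k_r t) = e^(−1.29×0.3900) = 0.6047.
D = 9.543 × (0.8938 − 0.6047) + 0.228 × 0.6047 = 2.759 + 0.1379 = 2.897 mg/L.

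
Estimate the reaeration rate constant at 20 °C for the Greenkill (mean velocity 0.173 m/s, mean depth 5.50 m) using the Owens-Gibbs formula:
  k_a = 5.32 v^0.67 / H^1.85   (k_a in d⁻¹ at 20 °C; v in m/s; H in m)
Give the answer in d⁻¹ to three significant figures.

k_a ≈ 0.0701 d⁻¹

k_a = 5.32 × 0.173^0.67 / 5.50^1.85 = 5.32 × 0.3087 / 23.42 = 0.07010 d⁻¹.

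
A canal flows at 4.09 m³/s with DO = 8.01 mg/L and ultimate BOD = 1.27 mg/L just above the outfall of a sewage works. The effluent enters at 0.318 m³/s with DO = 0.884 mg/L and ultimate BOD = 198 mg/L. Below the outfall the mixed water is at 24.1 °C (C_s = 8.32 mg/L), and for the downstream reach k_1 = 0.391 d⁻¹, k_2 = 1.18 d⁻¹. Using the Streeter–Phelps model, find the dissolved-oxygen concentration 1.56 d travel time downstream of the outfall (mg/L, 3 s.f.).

Mixed DO = (4.09×8.01 + 0.318×0.884)/(4.09+0.318) = 33.04/4.408 = 7.496 mg/L.
Mixed L₀ = (4.09×1.27 + 0.318×198)/(4.408) = 68.16/4.408 = 15.46 mg/L.
Initial deficit D₀ = C_s − DO₀ = 8.32 − 7.496 = 0.8241 mg/L.
D(1.56) = [0.391×15.46/(1.18−0.391)](e^(−0.391×1.56) − e^(−1.18×1.56)) + 0.8241 e^(−1.18×1.56)
= 7.663 × (0.5434 − 0.1587) + 0.8241 × 0.1587 = 3.078 mg/L.
DO = 8.32 − 3.078 = 5.242 mg/L.

DO ≈ 5.24 mg/L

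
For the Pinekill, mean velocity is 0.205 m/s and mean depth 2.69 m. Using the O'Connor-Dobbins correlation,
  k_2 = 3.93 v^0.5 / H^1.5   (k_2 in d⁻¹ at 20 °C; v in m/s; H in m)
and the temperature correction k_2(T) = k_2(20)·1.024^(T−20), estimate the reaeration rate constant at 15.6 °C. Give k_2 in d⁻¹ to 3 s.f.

k_2 ≈ 0.363 d⁻¹

k_2(20) = 3.93 × 0.205^0.5 / 2.69^1.5 = 3.93 × 0.4528 / 4.412 = 0.4033 d⁻¹.
k_2(15.6) = 0.4033 × 1.024^(15.6−20) = 0.4033 × 0.9009 = 0.3633 d⁻¹.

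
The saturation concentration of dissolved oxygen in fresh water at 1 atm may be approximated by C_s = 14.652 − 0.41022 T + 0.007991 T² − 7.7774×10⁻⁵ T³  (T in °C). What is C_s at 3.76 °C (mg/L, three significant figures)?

C_s = 14.652 − 0.41022×3.76 + 0.007991×3.76² − 7.7774×10⁻⁵×3.76³ = 13.22 mg/L.

C_s ≈ 13.2 mg/L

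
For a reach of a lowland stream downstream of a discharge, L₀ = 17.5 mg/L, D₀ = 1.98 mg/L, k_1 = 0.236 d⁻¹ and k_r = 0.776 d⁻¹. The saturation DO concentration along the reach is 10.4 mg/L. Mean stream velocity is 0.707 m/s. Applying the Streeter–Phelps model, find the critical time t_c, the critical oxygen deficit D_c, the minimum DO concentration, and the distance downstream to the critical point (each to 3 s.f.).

t_c ≈ 1.65 d; D_c ≈ 3.61 mg/L; min DO ≈ 6.79 mg/L; x_c ≈ 101 km

At the critical point dD/dt = 0, so k_1 L₀ e^(−k_1 t) = k_r D. Substituting D(t) from the Streeter–Phelps equation and solving for t gives
t_c = ln[(k_r/k_1)(1 − D₀(k_r−k_1)/(k_1 L₀))] / (k_r−k_1).
Here k_r−k_1 = 0.5400 d⁻¹ and 1 − D₀(k_r−k_1)/(k_1 L₀) = 1 − 1.98×0.5400/(0.236×17.5) = 0.7411, so
t_c = ln(3.288 × 0.7411) / 0.5400 = 0.8907 / 0.5400 = 1.649 d.
L(t_c) = L₀ e^(−k_1 t_c) = 17.5 × 0.6775 = 11.86 mg/L, and at the critical point k_r D_c = k_1 L, so D_c = (0.236/0.776) × 11.86 = 3.606 mg/L.
Minimum DO = C_s − D_c = 10.4 − 3.606 = 6.794 mg/L.
x_c = v t_c = 0.707 m/s × 1.649 d × 86400 s/d = 100800 m ≈ 101 km.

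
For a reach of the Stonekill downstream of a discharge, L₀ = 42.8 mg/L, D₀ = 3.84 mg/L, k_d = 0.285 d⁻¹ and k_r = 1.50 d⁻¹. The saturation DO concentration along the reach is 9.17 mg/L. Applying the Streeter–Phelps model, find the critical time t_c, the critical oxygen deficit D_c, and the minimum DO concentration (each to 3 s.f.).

t_c ≈ 0.970 d; D_c ≈ 6.17 mg/L; min DO ≈ 3.00 mg/L

With k_r/k_d = 5.263 and 1 − D₀(k_r−k_d)/(k_d L₀) = 0.6175,
t_c = ln(5.263 × 0.6175) / (1.50 − 0.285) = ln(3.250) / 1.215 = 1.179/1.215 = 0.9701 d.
D_c = (k_d/k_r) L₀ e^(−k_d t_c) = (0.285/1.50) × 42.8 × e^(−0.285×0.9701) = 0.1900 × 42.8 × 0.7584 = 6.168 mg/L.
Minimum DO = C_s − D_c = 9.17 − 6.168 = 3.002 mg/L.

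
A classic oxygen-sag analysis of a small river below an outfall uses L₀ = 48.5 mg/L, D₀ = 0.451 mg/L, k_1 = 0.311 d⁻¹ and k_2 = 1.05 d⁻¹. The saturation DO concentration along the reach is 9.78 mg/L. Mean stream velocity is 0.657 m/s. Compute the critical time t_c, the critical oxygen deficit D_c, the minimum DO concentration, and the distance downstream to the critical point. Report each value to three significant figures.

t_c ≈ 1.62 d; D_c ≈ 8.69 mg/L; min DO ≈ 1.09 mg/L; x_c ≈ 91.7 km

t_c = [1/(k_2−k_1)] ln[(k_2/k_1)(1 − D₀(k_2−k_1)/(k_1 L₀))]
= [1/(1.05−0.311)] ln[(1.05/0.311)(1 − 0.451×0.7390/(0.311×48.5))]
= (1/0.7390) ln[3.376 × 0.9779] = 1.353 × ln(3.302) = 1.353 × 1.194 = 1.616 d.
L(t_c) = L₀ e^(−k_1 t_c) = 48.5 × 0.6049 = 29.34 mg/L, and at the critical point k_2 D_c = k_1 L, so D_c = (0.311/1.05) × 29.34 = 8.690 mg/L.
Minimum DO = C_s − D_c = 9.78 − 8.690 = 1.090 mg/L.
x_c = v t_c = 0.657 m/s × 1.616 d × 86400 s/d = 91750 m ≈ 91.7 km.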